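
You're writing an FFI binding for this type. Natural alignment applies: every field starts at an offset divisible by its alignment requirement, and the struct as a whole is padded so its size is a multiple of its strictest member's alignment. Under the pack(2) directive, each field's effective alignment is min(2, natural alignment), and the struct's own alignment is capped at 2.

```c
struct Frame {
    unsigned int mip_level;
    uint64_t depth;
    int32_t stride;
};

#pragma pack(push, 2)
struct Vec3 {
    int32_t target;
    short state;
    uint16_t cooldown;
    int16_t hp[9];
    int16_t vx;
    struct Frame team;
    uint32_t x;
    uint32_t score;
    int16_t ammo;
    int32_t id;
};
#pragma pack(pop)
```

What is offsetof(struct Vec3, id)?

62

Frame: 0..4  mip_level  (4B, 4-aligned); 4..8  -- padding (4B); 8..16  depth  (8B, 8-aligned); 16..20  stride  (4B, 4-aligned); 20..24  -- tail padding (4B); sizeof = 24, alignof = 8
0..4  target  (4B, 2-aligned)
4..6  state  (2B, 2-aligned)
6..8  cooldown  (2B, 2-aligned)
8..26  hp  (18B, 2-aligned)
26..28  vx  (2B, 2-aligned)
28..52  team  (24B, 2-aligned)
52..56  x  (4B, 2-aligned)
56..60  score  (4B, 2-aligned)
60..62  ammo  (2B, 2-aligned)
62..66  id  (4B, 2-aligned)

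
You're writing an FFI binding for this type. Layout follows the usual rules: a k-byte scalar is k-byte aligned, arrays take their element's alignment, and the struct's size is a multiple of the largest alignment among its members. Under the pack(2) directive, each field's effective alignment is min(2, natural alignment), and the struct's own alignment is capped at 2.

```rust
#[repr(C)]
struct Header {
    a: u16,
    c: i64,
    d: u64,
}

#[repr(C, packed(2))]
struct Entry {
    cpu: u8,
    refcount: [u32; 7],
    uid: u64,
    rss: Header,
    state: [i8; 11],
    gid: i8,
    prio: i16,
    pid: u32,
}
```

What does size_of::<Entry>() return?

Header: @0: a [2B, align 2] → 2; +6 pad (align 8); @8: c [8B, align 8] → 16; @16: d [8B, align 8] → 24; size 24, align 8
@0: cpu [1B, align 1] → 1
+1 pad (align 2)
@2: refcount [28B, align 2] → 30
@30: uid [8B, align 2] → 38
@38: rss [24B, align 2] → 62
@62: state [11B, align 1] → 73
@73: gid [1B, align 1] → 74
@74: prio [2B, align 2] → 76
@76: pid [4B, align 2] → 80
size 80, align 2

80 bytes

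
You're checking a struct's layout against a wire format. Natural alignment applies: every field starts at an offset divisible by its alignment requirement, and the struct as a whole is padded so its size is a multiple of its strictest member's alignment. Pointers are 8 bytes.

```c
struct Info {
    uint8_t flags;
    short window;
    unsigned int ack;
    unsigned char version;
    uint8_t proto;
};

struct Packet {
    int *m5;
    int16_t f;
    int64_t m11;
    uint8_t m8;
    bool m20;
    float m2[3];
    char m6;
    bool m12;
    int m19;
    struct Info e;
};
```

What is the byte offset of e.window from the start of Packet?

50

Info: flags at 0 (size 1, align 1) → ends 1; pad 1 to align 2 for window; window at 2 (size 2, align 2) → ends 4; ack at 4 (size 4, align 4) → ends 8; version at 8 (size 1, align 1) → ends 9; proto at 9 (size 1, align 1) → ends 10; tail pad 2 to reach multiple of 4; total 12 bytes, alignment 4
m5 at 0 (size 8, align 8) → ends 8
f at 8 (size 2, align 2) → ends 10
pad 6 to align 8 for m11
m11 at 16 (size 8, align 8) → ends 24
m8 at 24 (size 1, align 1) → ends 25
m20 at 25 (size 1, align 1) → ends 26
pad 2 to align 4 for m2
m2 at 28 (size 12, align 4) → ends 40
m6 at 40 (size 1, align 1) → ends 41
m12 at 41 (size 1, align 1) → ends 42
pad 2 to align 4 for m19
m19 at 44 (size 4, align 4) → ends 48
e at 48 (size 12, align 4) → ends 60
within Info: window at 2
48 + 2 = 50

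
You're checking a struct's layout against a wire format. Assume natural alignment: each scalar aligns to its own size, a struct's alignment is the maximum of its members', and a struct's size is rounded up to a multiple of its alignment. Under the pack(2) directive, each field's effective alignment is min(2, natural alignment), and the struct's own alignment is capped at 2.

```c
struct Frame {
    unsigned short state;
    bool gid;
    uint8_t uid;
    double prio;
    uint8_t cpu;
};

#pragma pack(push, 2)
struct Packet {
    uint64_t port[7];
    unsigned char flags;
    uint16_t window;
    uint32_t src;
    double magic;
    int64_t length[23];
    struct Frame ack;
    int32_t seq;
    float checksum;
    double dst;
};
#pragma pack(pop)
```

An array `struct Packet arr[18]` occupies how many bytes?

Frame: 0..2  state  (2B, 2-aligned); 2..3  gid  (1B, 1-aligned); 3..4  uid  (1B, 1-aligned); 4..8  -- padding (4B); 8..16  prio  (8B, 8-aligned); 16..17  cpu  (1B, 1-aligned); 17..24  -- tail padding (7B); sizeof = 24, alignof = 8
0..56  port  (56B, 2-aligned)
56..57  flags  (1B, 1-aligned)
57..58  -- padding (1B)
58..60  window  (2B, 2-aligned)
60..64  src  (4B, 2-aligned)
64..72  magic  (8B, 2-aligned)
72..256  length  (184B, 2-aligned)
256..280  ack  (24B, 2-aligned)
280..284  seq  (4B, 2-aligned)
284..288  checksum  (4B, 2-aligned)
288..296  dst  (8B, 2-aligned)
sizeof = 296, alignof = 2
array of 18: 18 × 296 = 5328

5328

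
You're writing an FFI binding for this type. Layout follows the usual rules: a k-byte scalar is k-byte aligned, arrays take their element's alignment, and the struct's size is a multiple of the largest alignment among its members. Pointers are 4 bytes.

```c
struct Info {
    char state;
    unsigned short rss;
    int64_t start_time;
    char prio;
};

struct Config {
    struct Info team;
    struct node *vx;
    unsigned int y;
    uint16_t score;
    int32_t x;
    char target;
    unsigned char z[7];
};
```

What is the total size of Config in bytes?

48 bytes

Info: state at 0 (size 1, align 1) → ends 1; pad 1 to align 2 for rss; rss at 2 (size 2, align 2) → ends 4; pad 4 to align 8 for start_time; start_time at 8 (size 8, align 8) → ends 16; prio at 16 (size 1, align 1) → ends 17; tail pad 7 to reach multiple of 8; total 24 bytes, alignment 8
team at 0 (size 24, align 8) → ends 24
vx at 24 (size 4, align 4) → ends 28
y at 28 (size 4, align 4) → ends 32
score at 32 (size 2, align 2) → ends 34
pad 2 to align 4 for x
x at 36 (size 4, align 4) → ends 40
target at 40 (size 1, align 1) → ends 41
z at 41 (size 7, align 1) → ends 48
total 48 bytes, alignment 8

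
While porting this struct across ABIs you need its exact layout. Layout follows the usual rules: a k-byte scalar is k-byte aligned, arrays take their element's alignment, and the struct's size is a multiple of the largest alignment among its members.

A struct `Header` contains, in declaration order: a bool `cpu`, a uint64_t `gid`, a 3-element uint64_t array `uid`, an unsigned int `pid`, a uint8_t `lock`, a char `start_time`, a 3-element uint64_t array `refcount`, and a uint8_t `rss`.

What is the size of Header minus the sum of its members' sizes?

16

@0: cpu [1B, align 1] → 1
+7 pad (align 8)
@8: gid [8B, align 8] → 16
@16: uid [24B, align 8] → 40
@40: pid [4B, align 4] → 44
@44: lock [1B, align 1] → 45
@45: start_time [1B, align 1] → 46
+2 pad (align 8)
@48: refcount [24B, align 8] → 72
@72: rss [1B, align 1] → 73
+7 tail pad (align 8)
size 80, align 8
data bytes 64, size 80 → padding 16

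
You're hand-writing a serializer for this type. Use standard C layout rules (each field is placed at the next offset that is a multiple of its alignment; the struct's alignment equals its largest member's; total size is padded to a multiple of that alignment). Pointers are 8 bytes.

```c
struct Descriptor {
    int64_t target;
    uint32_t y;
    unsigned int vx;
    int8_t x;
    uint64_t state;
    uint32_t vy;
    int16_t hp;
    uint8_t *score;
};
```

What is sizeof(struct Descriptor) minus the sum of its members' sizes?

target at 0 (size 8, align 8) → ends 8
y at 8 (size 4, align 4) → ends 12
vx at 12 (size 4, align 4) → ends 16
x at 16 (size 1, align 1) → ends 17
pad 7 to align 8 for state
state at 24 (size 8, align 8) → ends 32
vy at 32 (size 4, align 4) → ends 36
hp at 36 (size 2, align 2) → ends 38
pad 2 to align 8 for score
score at 40 (size 8, align 8) → ends 48
total 48 bytes, alignment 8
data bytes 39, size 48 → padding 9

9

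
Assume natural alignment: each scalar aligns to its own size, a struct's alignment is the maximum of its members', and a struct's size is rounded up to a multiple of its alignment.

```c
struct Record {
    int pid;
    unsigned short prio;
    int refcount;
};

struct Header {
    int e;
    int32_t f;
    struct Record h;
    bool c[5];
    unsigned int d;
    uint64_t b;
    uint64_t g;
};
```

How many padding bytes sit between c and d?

Record: pid at 0 (size 4, align 4) → ends 4; prio at 4 (size 2, align 2) → ends 6; pad 2 to align 4 for refcount; refcount at 8 (size 4, align 4) → ends 12; total 12 bytes, alignment 4
e at 0 (size 4, align 4) → ends 4
f at 4 (size 4, align 4) → ends 8
h at 8 (size 12, align 4) → ends 20
c at 20 (size 5, align 1) → ends 25
pad 3 to align 4 for d
d at 28 (size 4, align 4) → ends 32

3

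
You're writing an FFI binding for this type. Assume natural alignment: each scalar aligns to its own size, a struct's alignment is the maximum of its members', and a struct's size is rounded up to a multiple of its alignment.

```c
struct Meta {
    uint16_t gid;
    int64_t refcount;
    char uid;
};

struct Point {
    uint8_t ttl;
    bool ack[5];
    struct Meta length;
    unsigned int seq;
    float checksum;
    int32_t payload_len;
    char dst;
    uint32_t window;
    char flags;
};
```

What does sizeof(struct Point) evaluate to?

56

Meta: gid at 0 (size 2, align 2) → ends 2; pad 6 to align 8 for refcount; refcount at 8 (size 8, align 8) → ends 16; uid at 16 (size 1, align 1) → ends 17; tail pad 7 to reach multiple of 8; total 24 bytes, alignment 8
ttl at 0 (size 1, align 1) → ends 1
ack at 1 (size 5, align 1) → ends 6
pad 2 to align 8 for length
length at 8 (size 24, align 8) → ends 32
seq at 32 (size 4, align 4) → ends 36
checksum at 36 (size 4, align 4) → ends 40
payload_len at 40 (size 4, align 4) → ends 44
dst at 44 (size 1, align 1) → ends 45
pad 3 to align 4 for window
window at 48 (size 4, align 4) → ends 52
flags at 52 (size 1, align 1) → ends 53
tail pad 3 to reach multiple of 8
total 56 bytes, alignment 8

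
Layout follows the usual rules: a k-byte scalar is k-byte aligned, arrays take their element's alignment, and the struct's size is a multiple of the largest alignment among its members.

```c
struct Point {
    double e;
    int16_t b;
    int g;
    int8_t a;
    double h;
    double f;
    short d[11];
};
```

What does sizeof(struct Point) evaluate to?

64 bytes

e at 0 (size 8, align 8) → ends 8
b at 8 (size 2, align 2) → ends 10
pad 2 to align 4 for g
g at 12 (size 4, align 4) → ends 16
a at 16 (size 1, align 1) → ends 17
pad 7 to align 8 for h
h at 24 (size 8, align 8) → ends 32
f at 32 (size 8, align 8) → ends 40
d at 40 (size 22, align 2) → ends 62
tail pad 2 to reach multiple of 8
total 64 bytes, alignment 8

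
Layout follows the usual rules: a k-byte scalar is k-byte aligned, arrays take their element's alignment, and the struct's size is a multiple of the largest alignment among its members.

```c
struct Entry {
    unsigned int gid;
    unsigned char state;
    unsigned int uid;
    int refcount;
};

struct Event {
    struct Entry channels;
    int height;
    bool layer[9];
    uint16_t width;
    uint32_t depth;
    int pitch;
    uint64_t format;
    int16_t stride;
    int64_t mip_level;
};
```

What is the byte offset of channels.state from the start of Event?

4

Entry: gid at 0 (size 4, align 4) → ends 4; state at 4 (size 1, align 1) → ends 5; pad 3 to align 4 for uid; uid at 8 (size 4, align 4) → ends 12; refcount at 12 (size 4, align 4) → ends 16; total 16 bytes, alignment 4
channels at 0 (size 16, align 4) → ends 16
within Entry: state at 4
0 + 4 = 4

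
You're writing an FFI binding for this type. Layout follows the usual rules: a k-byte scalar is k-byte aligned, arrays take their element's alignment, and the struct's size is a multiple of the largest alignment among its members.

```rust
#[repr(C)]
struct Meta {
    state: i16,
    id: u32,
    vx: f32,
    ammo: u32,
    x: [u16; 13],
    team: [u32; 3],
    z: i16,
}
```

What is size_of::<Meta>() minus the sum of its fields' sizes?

@0: state [2B, align 2] → 2
+2 pad (align 4)
@4: id [4B, align 4] → 8
@8: vx [4B, align 4] → 12
@12: ammo [4B, align 4] → 16
@16: x [26B, align 2] → 42
+2 pad (align 4)
@44: team [12B, align 4] → 56
@56: z [2B, align 2] → 58
+2 tail pad (align 4)
size 60, align 4
data bytes 54, size 60 → padding 6

6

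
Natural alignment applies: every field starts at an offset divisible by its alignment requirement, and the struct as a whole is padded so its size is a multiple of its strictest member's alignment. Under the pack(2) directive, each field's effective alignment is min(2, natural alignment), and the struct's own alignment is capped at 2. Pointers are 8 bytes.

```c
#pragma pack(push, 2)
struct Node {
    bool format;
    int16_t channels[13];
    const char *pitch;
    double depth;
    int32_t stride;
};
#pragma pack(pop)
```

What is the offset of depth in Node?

36

format at 0 (size 1, align 1) → ends 1
pad 1 to align 2 for channels
channels at 2 (size 26, align 2) → ends 28
pitch at 28 (size 8, align 2) → ends 36
depth at 36 (size 8, align 2) → ends 44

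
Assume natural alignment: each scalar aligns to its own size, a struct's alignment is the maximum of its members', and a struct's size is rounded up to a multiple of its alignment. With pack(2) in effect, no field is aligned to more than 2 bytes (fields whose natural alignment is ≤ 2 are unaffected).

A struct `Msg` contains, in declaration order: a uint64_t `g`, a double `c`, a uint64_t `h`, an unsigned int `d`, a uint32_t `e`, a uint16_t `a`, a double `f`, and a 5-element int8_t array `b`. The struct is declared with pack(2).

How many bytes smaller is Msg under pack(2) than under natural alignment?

8

natural layout:
  0..8  g  (8B, 8-aligned)
  8..16  c  (8B, 8-aligned)
  16..24  h  (8B, 8-aligned)
  24..28  d  (4B, 4-aligned)
  28..32  e  (4B, 4-aligned)
  32..34  a  (2B, 2-aligned)
  34..40  -- padding (6B)
  40..48  f  (8B, 8-aligned)
  48..53  b  (5B, 1-aligned)
  53..56  -- tail padding (3B)
  sizeof = 56, alignof = 8
packed(2) layout:
  0..8  g  (8B, 2-aligned)
  8..16  c  (8B, 2-aligned)
  16..24  h  (8B, 2-aligned)
  24..28  d  (4B, 2-aligned)
  28..32  e  (4B, 2-aligned)
  32..34  a  (2B, 2-aligned)
  34..42  f  (8B, 2-aligned)
  42..47  b  (5B, 1-aligned)
  47..48  -- tail padding (1B)
  sizeof = 48, alignof = 2
56 − 48 = 8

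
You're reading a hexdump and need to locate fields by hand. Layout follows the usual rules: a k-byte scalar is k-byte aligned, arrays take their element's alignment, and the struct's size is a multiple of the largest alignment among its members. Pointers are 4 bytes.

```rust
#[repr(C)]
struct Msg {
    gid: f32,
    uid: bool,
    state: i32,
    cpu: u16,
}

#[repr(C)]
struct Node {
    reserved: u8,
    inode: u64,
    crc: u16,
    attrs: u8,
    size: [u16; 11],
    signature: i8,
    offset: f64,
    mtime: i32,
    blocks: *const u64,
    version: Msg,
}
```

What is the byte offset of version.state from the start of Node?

Msg: @0: gid [4B, align 4] → 4; @4: uid [1B, align 1] → 5; +3 pad (align 4); @8: state [4B, align 4] → 12; @12: cpu [2B, align 2] → 14; +2 tail pad (align 4); size 16, align 4
@0: reserved [1B, align 1] → 1
+7 pad (align 8)
@8: inode [8B, align 8] → 16
@16: crc [2B, align 2] → 18
@18: attrs [1B, align 1] → 19
+1 pad (align 2)
@20: size [22B, align 2] → 42
@42: signature [1B, align 1] → 43
+5 pad (align 8)
@48: offset [8B, align 8] → 56
@56: mtime [4B, align 4] → 60
@60: blocks [4B, align 4] → 64
@64: version [16B, align 4] → 80
within Msg: state at 8
64 + 8 = 72

72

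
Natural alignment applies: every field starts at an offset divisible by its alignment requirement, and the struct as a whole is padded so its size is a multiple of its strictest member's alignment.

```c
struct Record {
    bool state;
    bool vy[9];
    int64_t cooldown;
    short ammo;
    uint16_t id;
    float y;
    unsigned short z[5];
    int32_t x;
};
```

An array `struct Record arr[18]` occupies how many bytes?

0..1  state  (1B, 1-aligned)
1..10  vy  (9B, 1-aligned)
10..16  -- padding (6B)
16..24  cooldown  (8B, 8-aligned)
24..26  ammo  (2B, 2-aligned)
26..28  id  (2B, 2-aligned)
28..32  y  (4B, 4-aligned)
32..42  z  (10B, 2-aligned)
42..44  -- padding (2B)
44..48  x  (4B, 4-aligned)
sizeof = 48, alignof = 8
array of 18: 18 × 48 = 864

864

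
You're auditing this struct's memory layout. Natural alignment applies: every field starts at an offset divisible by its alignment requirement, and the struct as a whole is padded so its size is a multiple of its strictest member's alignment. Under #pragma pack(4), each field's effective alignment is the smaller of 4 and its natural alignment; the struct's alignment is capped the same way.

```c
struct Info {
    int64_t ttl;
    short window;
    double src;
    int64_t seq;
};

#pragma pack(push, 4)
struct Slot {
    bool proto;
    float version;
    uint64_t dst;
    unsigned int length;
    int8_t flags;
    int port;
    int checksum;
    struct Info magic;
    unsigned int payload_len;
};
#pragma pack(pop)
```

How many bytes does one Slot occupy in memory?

Info: @0: ttl [8B, align 8] → 8; @8: window [2B, align 2] → 10; +6 pad (align 8); @16: src [8B, align 8] → 24; @24: seq [8B, align 8] → 32; size 32, align 8
@0: proto [1B, align 1] → 1
+3 pad (align 4)
@4: version [4B, align 4] → 8
@8: dst [8B, align 4] → 16
@16: length [4B, align 4] → 20
@20: flags [1B, align 1] → 21
+3 pad (align 4)
@24: port [4B, align 4] → 28
@28: checksum [4B, align 4] → 32
@32: magic [32B, align 4] → 64
@64: payload_len [4B, align 4] → 68
size 68, align 4

68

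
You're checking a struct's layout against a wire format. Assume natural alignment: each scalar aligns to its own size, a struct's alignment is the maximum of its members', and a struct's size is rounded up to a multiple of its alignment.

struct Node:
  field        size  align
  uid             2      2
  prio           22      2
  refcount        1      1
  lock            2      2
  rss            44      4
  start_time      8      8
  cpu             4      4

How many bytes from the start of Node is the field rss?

28

uid at 0 (size 2, align 2) → ends 2
prio at 2 (size 22, align 2) → ends 24
refcount at 24 (size 1, align 1) → ends 25
pad 1 to align 2 for lock
lock at 26 (size 2, align 2) → ends 28
rss at 28 (size 44, align 4) → ends 72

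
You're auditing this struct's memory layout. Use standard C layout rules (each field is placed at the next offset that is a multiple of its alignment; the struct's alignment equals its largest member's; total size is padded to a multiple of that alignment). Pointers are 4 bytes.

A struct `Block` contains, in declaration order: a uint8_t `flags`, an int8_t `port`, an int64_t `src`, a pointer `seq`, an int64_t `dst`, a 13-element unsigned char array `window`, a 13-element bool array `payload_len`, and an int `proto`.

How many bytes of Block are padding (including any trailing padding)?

12

@0: flags [1B, align 1] → 1
@1: port [1B, align 1] → 2
+6 pad (align 8)
@8: src [8B, align 8] → 16
@16: seq [4B, align 4] → 20
+4 pad (align 8)
@24: dst [8B, align 8] → 32
@32: window [13B, align 1] → 45
@45: payload_len [13B, align 1] → 58
+2 pad (align 4)
@60: proto [4B, align 4] → 64
size 64, align 8
data bytes 52, size 64 → padding 12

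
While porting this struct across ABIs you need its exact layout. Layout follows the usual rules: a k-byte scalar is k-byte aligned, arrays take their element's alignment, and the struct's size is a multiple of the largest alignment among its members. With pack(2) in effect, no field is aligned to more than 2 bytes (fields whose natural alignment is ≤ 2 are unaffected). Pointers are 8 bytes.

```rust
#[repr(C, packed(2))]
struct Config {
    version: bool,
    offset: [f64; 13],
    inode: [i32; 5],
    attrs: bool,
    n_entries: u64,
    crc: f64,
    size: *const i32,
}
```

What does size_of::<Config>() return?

version at 0 (size 1, align 1) → ends 1
pad 1 to align 2 for offset
offset at 2 (size 104, align 2) → ends 106
inode at 106 (size 20, align 2) → ends 126
attrs at 126 (size 1, align 1) → ends 127
pad 1 to align 2 for n_entries
n_entries at 128 (size 8, align 2) → ends 136
crc at 136 (size 8, align 2) → ends 144
size at 144 (size 8, align 2) → ends 152
total 152 bytes, alignment 2

152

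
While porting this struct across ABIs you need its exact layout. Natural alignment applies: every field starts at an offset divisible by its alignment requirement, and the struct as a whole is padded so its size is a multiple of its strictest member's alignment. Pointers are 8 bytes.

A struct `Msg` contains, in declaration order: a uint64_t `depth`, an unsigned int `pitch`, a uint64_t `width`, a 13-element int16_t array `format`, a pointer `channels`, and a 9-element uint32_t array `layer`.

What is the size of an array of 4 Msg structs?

0..8  depth  (8B, 8-aligned)
8..12  pitch  (4B, 4-aligned)
12..16  -- padding (4B)
16..24  width  (8B, 8-aligned)
24..50  format  (26B, 2-aligned)
50..56  -- padding (6B)
56..64  channels  (8B, 8-aligned)
64..100  layer  (36B, 4-aligned)
100..104  -- tail padding (4B)
sizeof = 104, alignof = 8
array of 4: 4 × 104 = 416

416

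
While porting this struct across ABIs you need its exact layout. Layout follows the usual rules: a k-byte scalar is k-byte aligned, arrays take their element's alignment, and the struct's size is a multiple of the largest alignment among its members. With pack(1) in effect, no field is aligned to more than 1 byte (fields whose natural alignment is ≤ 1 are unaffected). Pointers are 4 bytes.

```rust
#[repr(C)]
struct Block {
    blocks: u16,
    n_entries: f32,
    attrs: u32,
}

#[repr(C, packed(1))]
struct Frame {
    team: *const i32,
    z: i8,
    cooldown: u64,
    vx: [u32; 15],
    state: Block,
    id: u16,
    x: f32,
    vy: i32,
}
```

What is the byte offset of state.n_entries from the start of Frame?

77

Block: blocks at 0 (size 2, align 2) → ends 2; pad 2 to align 4 for n_entries; n_entries at 4 (size 4, align 4) → ends 8; attrs at 8 (size 4, align 4) → ends 12; total 12 bytes, alignment 4
team at 0 (size 4, align 1) → ends 4
z at 4 (size 1, align 1) → ends 5
cooldown at 5 (size 8, align 1) → ends 13
vx at 13 (size 60, align 1) → ends 73
state at 73 (size 12, align 1) → ends 85
within Block: n_entries at 4
73 + 4 = 77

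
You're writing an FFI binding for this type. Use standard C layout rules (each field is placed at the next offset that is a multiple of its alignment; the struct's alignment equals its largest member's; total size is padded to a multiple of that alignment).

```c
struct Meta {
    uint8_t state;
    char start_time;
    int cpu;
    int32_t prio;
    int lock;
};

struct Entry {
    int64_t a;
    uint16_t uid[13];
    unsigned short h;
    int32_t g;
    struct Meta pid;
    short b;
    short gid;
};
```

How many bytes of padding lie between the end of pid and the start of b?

Meta: state at 0 (size 1, align 1) → ends 1; start_time at 1 (size 1, align 1) → ends 2; pad 2 to align 4 for cpu; cpu at 4 (size 4, align 4) → ends 8; prio at 8 (size 4, align 4) → ends 12; lock at 12 (size 4, align 4) → ends 16; total 16 bytes, alignment 4
a at 0 (size 8, align 8) → ends 8
uid at 8 (size 26, align 2) → ends 34
h at 34 (size 2, align 2) → ends 36
g at 36 (size 4, align 4) → ends 40
pid at 40 (size 16, align 4) → ends 56
b at 56 (size 2, align 2) → ends 58

0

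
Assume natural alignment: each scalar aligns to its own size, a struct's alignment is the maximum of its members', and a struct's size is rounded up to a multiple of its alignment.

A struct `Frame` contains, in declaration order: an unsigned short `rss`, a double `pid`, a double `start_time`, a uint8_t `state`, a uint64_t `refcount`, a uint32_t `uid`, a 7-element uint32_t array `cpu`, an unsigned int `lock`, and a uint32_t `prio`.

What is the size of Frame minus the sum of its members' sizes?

@0: rss [2B, align 2] → 2
+6 pad (align 8)
@8: pid [8B, align 8] → 16
@16: start_time [8B, align 8] → 24
@24: state [1B, align 1] → 25
+7 pad (align 8)
@32: refcount [8B, align 8] → 40
@40: uid [4B, align 4] → 44
@44: cpu [28B, align 4] → 72
@72: lock [4B, align 4] → 76
@76: prio [4B, align 4] → 80
size 80, align 8
data bytes 67, size 80 → padding 13

13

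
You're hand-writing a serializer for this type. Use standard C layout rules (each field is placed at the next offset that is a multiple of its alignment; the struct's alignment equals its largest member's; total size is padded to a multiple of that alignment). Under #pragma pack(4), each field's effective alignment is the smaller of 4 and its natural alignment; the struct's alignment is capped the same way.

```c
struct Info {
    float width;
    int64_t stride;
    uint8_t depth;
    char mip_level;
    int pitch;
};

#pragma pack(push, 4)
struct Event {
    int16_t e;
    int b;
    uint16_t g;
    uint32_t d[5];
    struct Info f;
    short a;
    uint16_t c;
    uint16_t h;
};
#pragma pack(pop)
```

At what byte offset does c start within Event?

58

Info: @0: width [4B, align 4] → 4; +4 pad (align 8); @8: stride [8B, align 8] → 16; @16: depth [1B, align 1] → 17; @17: mip_level [1B, align 1] → 18; +2 pad (align 4); @20: pitch [4B, align 4] → 24; size 24, align 8
@0: e [2B, align 2] → 2
+2 pad (align 4)
@4: b [4B, align 4] → 8
@8: g [2B, align 2] → 10
+2 pad (align 4)
@12: d [20B, align 4] → 32
@32: f [24B, align 4] → 56
@56: a [2B, align 2] → 58
@58: c [2B, align 2] → 60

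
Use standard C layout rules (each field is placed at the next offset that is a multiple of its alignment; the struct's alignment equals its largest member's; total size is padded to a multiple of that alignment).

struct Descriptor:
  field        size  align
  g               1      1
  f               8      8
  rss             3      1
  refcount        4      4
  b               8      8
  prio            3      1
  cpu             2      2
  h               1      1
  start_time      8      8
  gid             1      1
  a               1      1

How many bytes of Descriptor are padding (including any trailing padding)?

@0: g [1B, align 1] → 1
+7 pad (align 8)
@8: f [8B, align 8] → 16
@16: rss [3B, align 1] → 19
+1 pad (align 4)
@20: refcount [4B, align 4] → 24
@24: b [8B, align 8] → 32
@32: prio [3B, align 1] → 35
+1 pad (align 2)
@36: cpu [2B, align 2] → 38
@38: h [1B, align 1] → 39
+1 pad (align 8)
@40: start_time [8B, align 8] → 48
@48: gid [1B, align 1] → 49
@49: a [1B, align 1] → 50
+6 tail pad (align 8)
size 56, align 8
data bytes 40, size 56 → padding 16

16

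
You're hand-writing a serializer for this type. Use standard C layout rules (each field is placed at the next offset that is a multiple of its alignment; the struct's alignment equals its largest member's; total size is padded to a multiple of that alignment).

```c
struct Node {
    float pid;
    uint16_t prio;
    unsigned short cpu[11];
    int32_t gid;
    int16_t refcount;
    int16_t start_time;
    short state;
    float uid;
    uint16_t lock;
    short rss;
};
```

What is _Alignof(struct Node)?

4

member alignments: pid=4, prio=2, cpu=2, gid=4, refcount=2, start_time=2, state=2, uid=4, lock=2, rss=2
max = 4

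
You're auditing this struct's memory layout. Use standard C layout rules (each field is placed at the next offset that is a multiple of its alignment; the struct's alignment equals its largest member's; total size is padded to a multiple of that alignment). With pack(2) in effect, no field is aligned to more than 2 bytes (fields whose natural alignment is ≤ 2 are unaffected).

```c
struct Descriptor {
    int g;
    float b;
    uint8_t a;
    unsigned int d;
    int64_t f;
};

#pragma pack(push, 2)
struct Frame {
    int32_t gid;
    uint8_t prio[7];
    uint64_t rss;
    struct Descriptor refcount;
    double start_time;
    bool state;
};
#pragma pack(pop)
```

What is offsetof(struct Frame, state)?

52

Descriptor: 0..4  g  (4B, 4-aligned); 4..8  b  (4B, 4-aligned); 8..9  a  (1B, 1-aligned); 9..12  -- padding (3B); 12..16  d  (4B, 4-aligned); 16..24  f  (8B, 8-aligned); sizeof = 24, alignof = 8
0..4  gid  (4B, 2-aligned)
4..11  prio  (7B, 1-aligned)
11..12  -- padding (1B)
12..20  rss  (8B, 2-aligned)
20..44  refcount  (24B, 2-aligned)
44..52  start_time  (8B, 2-aligned)
52..53  state  (1B, 1-aligned)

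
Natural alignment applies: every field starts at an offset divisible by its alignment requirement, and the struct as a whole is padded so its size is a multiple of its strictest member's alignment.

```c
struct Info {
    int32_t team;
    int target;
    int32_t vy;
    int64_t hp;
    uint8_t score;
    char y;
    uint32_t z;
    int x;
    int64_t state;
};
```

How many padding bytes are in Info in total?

10

@0: team [4B, align 4] → 4
@4: target [4B, align 4] → 8
@8: vy [4B, align 4] → 12
+4 pad (align 8)
@16: hp [8B, align 8] → 24
@24: score [1B, align 1] → 25
@25: y [1B, align 1] → 26
+2 pad (align 4)
@28: z [4B, align 4] → 32
@32: x [4B, align 4] → 36
+4 pad (align 8)
@40: state [8B, align 8] → 48
size 48, align 8
data bytes 38, size 48 → padding 10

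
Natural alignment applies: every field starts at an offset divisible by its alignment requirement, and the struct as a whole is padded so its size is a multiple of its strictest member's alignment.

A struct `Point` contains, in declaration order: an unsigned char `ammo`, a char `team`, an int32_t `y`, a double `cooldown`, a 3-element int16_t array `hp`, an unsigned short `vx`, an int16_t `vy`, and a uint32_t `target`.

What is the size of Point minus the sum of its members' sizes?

4

@0: ammo [1B, align 1] → 1
@1: team [1B, align 1] → 2
+2 pad (align 4)
@4: y [4B, align 4] → 8
@8: cooldown [8B, align 8] → 16
@16: hp [6B, align 2] → 22
@22: vx [2B, align 2] → 24
@24: vy [2B, align 2] → 26
+2 pad (align 4)
@28: target [4B, align 4] → 32
size 32, align 8
data bytes 28, size 32 → padding 4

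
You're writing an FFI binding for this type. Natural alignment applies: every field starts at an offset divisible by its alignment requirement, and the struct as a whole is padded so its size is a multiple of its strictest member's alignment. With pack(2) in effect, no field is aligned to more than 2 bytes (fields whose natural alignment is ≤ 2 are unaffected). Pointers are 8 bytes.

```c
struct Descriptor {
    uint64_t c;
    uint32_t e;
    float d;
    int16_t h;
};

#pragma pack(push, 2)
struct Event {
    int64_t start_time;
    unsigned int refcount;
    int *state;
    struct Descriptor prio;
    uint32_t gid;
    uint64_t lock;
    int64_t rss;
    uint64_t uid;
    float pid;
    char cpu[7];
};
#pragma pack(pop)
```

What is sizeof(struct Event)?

84 bytes

Descriptor: @0: c [8B, align 8] → 8; @8: e [4B, align 4] → 12; @12: d [4B, align 4] → 16; @16: h [2B, align 2] → 18; +6 tail pad (align 8); size 24, align 8
@0: start_time [8B, align 2] → 8
@8: refcount [4B, align 2] → 12
@12: state [8B, align 2] → 20
@20: prio [24B, align 2] → 44
@44: gid [4B, align 2] → 48
@48: lock [8B, align 2] → 56
@56: rss [8B, align 2] → 64
@64: uid [8B, align 2] → 72
@72: pid [4B, align 2] → 76
@76: cpu [7B, align 1] → 83
+1 tail pad (align 2)
size 84, align 2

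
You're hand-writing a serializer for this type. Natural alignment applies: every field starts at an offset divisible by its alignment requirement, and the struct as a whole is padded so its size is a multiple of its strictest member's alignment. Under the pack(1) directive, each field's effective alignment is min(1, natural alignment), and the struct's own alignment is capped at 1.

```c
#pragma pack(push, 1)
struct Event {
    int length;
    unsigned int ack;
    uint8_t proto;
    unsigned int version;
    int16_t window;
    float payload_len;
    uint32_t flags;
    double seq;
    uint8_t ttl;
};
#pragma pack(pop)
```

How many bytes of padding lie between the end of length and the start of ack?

@0: length [4B, align 1] → 4
@4: ack [4B, align 1] → 8

0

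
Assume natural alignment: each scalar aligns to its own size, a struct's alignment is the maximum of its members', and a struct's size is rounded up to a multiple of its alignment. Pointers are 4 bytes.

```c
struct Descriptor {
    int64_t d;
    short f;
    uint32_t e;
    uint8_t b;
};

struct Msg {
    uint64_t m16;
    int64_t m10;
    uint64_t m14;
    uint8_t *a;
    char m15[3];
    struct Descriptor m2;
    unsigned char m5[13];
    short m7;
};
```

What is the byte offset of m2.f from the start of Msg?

Descriptor: 0..8  d  (8B, 8-aligned); 8..10  f  (2B, 2-aligned); 10..12  -- padding (2B); 12..16  e  (4B, 4-aligned); 16..17  b  (1B, 1-aligned); 17..24  -- tail padding (7B); sizeof = 24, alignof = 8
0..8  m16  (8B, 8-aligned)
8..16  m10  (8B, 8-aligned)
16..24  m14  (8B, 8-aligned)
24..28  a  (4B, 4-aligned)
28..31  m15  (3B, 1-aligned)
31..32  -- padding (1B)
32..56  m2  (24B, 8-aligned)
within Descriptor: f at 8
32 + 8 = 40

40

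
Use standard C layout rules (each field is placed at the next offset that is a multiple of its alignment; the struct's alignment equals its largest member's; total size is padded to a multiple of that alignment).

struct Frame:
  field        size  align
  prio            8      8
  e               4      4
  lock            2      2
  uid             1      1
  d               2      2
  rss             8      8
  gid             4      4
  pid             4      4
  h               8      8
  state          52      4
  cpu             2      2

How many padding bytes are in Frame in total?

@0: prio [8B, align 8] → 8
@8: e [4B, align 4] → 12
@12: lock [2B, align 2] → 14
@14: uid [1B, align 1] → 15
+1 pad (align 2)
@16: d [2B, align 2] → 18
+6 pad (align 8)
@24: rss [8B, align 8] → 32
@32: gid [4B, align 4] → 36
@36: pid [4B, align 4] → 40
@40: h [8B, align 8] → 48
@48: state [52B, align 4] → 100
@100: cpu [2B, align 2] → 102
+2 tail pad (align 8)
size 104, align 8
data bytes 95, size 104 → padding 9

9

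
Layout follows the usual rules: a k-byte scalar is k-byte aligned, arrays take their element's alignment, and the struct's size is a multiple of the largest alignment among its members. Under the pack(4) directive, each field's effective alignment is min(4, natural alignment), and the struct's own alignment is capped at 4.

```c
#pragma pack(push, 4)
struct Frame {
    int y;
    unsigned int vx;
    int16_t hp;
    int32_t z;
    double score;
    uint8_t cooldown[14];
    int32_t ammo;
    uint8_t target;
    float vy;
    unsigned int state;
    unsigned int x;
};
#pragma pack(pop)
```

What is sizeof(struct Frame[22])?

1320

@0: y [4B, align 4] → 4
@4: vx [4B, align 4] → 8
@8: hp [2B, align 2] → 10
+2 pad (align 4)
@12: z [4B, align 4] → 16
@16: score [8B, align 4] → 24
@24: cooldown [14B, align 1] → 38
+2 pad (align 4)
@40: ammo [4B, align 4] → 44
@44: target [1B, align 1] → 45
+3 pad (align 4)
@48: vy [4B, align 4] → 52
@52: state [4B, align 4] → 56
@56: x [4B, align 4] → 60
size 60, align 4
array of 22: 22 × 60 = 1320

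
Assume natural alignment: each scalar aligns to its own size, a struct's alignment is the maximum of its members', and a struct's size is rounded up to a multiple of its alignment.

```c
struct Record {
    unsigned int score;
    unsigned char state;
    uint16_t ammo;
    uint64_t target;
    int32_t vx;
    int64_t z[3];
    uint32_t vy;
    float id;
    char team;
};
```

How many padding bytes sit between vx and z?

0..4  score  (4B, 4-aligned)
4..5  state  (1B, 1-aligned)
5..6  -- padding (1B)
6..8  ammo  (2B, 2-aligned)
8..16  target  (8B, 8-aligned)
16..20  vx  (4B, 4-aligned)
20..24  -- padding (4B)
24..48  z  (24B, 8-aligned)

4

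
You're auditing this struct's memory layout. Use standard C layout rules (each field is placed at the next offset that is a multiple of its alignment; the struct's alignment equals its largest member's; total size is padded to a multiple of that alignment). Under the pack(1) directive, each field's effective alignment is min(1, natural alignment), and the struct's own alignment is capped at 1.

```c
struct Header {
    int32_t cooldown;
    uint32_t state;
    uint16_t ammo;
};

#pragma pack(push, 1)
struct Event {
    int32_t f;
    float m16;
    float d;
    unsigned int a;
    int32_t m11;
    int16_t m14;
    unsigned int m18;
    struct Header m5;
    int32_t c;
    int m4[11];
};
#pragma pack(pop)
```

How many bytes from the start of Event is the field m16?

4

Header: @0: cooldown [4B, align 4] → 4; @4: state [4B, align 4] → 8; @8: ammo [2B, align 2] → 10; +2 tail pad (align 4); size 12, align 4
@0: f [4B, align 1] → 4
@4: m16 [4B, align 1] → 8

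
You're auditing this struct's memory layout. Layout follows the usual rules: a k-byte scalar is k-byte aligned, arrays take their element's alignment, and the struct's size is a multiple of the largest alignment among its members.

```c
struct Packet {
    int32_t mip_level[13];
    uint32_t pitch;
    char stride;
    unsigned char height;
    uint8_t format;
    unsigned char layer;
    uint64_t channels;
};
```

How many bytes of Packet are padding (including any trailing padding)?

4

0..52  mip_level  (52B, 4-aligned)
52..56  pitch  (4B, 4-aligned)
56..57  stride  (1B, 1-aligned)
57..58  height  (1B, 1-aligned)
58..59  format  (1B, 1-aligned)
59..60  layer  (1B, 1-aligned)
60..64  -- padding (4B)
64..72  channels  (8B, 8-aligned)
sizeof = 72, alignof = 8
data bytes 68, size 72 → padding 4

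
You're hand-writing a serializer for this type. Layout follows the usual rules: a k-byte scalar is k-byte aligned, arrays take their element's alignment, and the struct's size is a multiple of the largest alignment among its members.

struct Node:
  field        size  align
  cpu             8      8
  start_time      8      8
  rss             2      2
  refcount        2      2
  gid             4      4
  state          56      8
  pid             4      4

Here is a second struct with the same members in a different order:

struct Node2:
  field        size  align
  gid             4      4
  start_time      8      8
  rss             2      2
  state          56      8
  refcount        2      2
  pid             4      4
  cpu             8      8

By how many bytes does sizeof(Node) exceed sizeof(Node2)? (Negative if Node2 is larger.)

-8

0..8  cpu  (8B, 8-aligned)
8..16  start_time  (8B, 8-aligned)
16..18  rss  (2B, 2-aligned)
18..20  refcount  (2B, 2-aligned)
20..24  gid  (4B, 4-aligned)
24..80  state  (56B, 8-aligned)
80..84  pid  (4B, 4-aligned)
84..88  -- tail padding (4B)
sizeof = 88, alignof = 8
— Node2 —
0..4  gid  (4B, 4-aligned)
4..8  -- padding (4B)
8..16  start_time  (8B, 8-aligned)
16..18  rss  (2B, 2-aligned)
18..24  -- padding (6B)
24..80  state  (56B, 8-aligned)
80..82  refcount  (2B, 2-aligned)
82..84  -- padding (2B)
84..88  pid  (4B, 4-aligned)
88..96  cpu  (8B, 8-aligned)
sizeof = 96, alignof = 8
88 − 96 = -8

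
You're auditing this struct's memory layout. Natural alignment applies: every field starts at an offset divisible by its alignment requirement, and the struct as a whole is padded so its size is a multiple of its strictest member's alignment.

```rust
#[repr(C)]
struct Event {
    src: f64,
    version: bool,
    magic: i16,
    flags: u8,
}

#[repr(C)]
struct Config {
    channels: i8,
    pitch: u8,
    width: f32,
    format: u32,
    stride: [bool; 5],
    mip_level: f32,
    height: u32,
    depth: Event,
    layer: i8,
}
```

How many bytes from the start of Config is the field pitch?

Event: src at 0 (size 8, align 8) → ends 8; version at 8 (size 1, align 1) → ends 9; pad 1 to align 2 for magic; magic at 10 (size 2, align 2) → ends 12; flags at 12 (size 1, align 1) → ends 13; tail pad 3 to reach multiple of 8; total 16 bytes, alignment 8
channels at 0 (size 1, align 1) → ends 1
pitch at 1 (size 1, align 1) → ends 2

1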